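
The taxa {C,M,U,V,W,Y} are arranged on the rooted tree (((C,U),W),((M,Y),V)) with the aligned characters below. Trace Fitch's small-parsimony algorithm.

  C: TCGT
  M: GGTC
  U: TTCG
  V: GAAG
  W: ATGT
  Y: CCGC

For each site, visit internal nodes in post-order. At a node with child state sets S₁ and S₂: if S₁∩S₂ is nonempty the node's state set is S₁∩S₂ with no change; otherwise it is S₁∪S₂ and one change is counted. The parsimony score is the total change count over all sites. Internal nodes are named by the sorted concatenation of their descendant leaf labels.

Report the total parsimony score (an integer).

CU@0: {T} ∩ {T} = {T} (intersection, +0)
CUW@0: {T} ∪ {A} = {A,T} (union, +1)
MY@0: {G} ∪ {C} = {C,G} (union, +1)
MVY@0: {C,G} ∩ {G} = {G} (intersection, +0)
CMUVWY@0: {A,T} ∪ {G} = {A,G,T} (union, +1)
CU@1: {C} ∪ {T} = {C,T} (union, +1)
CUW@1: {C,T} ∩ {T} = {T} (intersection, +0)
MY@1: {G} ∪ {C} = {C,G} (union, +1)
MVY@1: {C,G} ∪ {A} = {A,C,G} (union, +1)
CMUVWY@1: {T} ∪ {A,C,G} = {A,C,G,T} (union, +1)
CU@2: {G} ∪ {C} = {C,G} (union, +1)
CUW@2: {C,G} ∩ {G} = {G} (intersection, +0)
MY@2: {T} ∪ {G} = {G,T} (union, +1)
MVY@2: {G,T} ∪ {A} = {A,G,T} (union, +1)
CMUVWY@2: {G} ∩ {A,G,T} = {G} (intersection, +0)
CU@3: {T} ∪ {G} = {G,T} (union, +1)
CUW@3: {G,T} ∩ {T} = {T} (intersection, +0)
MY@3: {C} ∩ {C} = {C} (intersection, +0)
MVY@3: {C} ∪ {G} = {C,G} (union, +1)
CMUVWY@3: {T} ∪ {C,G} = {C,G,T} (union, +1)
per-site changes: [3, 4, 3, 3]; total = 13

13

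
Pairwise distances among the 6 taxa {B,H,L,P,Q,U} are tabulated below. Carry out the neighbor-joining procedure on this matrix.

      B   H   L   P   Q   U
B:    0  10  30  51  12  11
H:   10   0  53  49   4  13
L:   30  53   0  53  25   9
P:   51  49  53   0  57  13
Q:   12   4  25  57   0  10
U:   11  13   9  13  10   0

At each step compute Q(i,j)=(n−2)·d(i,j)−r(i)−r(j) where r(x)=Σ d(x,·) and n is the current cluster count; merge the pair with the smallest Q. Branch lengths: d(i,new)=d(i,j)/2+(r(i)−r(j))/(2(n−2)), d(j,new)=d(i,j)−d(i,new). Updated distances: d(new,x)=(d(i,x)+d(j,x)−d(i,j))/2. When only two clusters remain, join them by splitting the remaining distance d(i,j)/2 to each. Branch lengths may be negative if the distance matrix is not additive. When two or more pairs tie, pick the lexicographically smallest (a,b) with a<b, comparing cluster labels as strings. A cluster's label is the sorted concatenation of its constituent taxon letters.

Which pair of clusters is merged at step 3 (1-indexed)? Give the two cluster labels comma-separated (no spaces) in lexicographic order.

B,LPU

1. join P+U (d=13, Q=-227) ⇒ PU; edges |P|=219/8, |U|=-115/8
  updated: d(B,PU)=49/2, d(H,PU)=49/2, d(L,PU)=49/2, d(PU,Q)=27
2. join L+PU (d=49/2, Q=-319/2) ⇒ LPU; edges |L|=211/12, |PU|=83/12
  updated: d(B,LPU)=15, d(H,LPU)=53/2, d(LPU,Q)=55/4
3. join B+LPU (d=15, Q=-249/4) ⇒ BLPU; edges |B|=47/16, |LPU|=193/16
  updated: d(BLPU,H)=43/4, d(BLPU,Q)=43/8
4. join BLPU+H (d=43/4, Q=-161/8) ⇒ BHLPU; edges |BLPU|=97/16, |H|=75/16
  updated: d(BHLPU,Q)=-11/16
5. join BHLPU+Q (d=-11/16) ⇒ BHLPQU; edges |BHLPU|=-11/32, |Q|=-11/32
final tree: (((B:47/16,(L:211/12,(P:219/8,U:-115/8):83/12):193/16):97/16,H:75/16):-11/32,Q:-11/32)
total length: 1001/16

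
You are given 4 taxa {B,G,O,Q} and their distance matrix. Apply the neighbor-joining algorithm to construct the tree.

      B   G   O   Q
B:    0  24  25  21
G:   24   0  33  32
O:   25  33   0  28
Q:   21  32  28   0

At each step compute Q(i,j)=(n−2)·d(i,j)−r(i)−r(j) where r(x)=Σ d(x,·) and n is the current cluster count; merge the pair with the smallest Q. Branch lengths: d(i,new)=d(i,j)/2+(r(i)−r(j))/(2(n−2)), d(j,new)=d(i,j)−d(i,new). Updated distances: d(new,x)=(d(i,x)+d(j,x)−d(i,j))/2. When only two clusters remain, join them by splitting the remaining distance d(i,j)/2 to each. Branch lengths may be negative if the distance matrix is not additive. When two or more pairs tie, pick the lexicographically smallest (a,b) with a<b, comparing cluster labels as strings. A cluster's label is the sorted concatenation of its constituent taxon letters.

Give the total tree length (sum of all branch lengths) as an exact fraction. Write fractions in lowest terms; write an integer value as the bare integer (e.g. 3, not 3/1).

215/4

step 1: merge (B,G) at d=24, Q=-111; branch lengths B→29/4, G→67/4; new cluster BG
  updated: d(BG,O)=17, d(BG,Q)=29/2
step 2: merge (BG,O) at d=17, Q=-119/2; branch lengths BG→7/4, O→61/4; new cluster BGO
  updated: d(BGO,Q)=51/4
step 3: merge (BGO,Q) at d=51/4; branch lengths BGO→51/8, Q→51/8; new cluster BGOQ
final tree: (((B:29/4,G:67/4):7/4,O:61/4):51/8,Q:51/8)
total length: 215/4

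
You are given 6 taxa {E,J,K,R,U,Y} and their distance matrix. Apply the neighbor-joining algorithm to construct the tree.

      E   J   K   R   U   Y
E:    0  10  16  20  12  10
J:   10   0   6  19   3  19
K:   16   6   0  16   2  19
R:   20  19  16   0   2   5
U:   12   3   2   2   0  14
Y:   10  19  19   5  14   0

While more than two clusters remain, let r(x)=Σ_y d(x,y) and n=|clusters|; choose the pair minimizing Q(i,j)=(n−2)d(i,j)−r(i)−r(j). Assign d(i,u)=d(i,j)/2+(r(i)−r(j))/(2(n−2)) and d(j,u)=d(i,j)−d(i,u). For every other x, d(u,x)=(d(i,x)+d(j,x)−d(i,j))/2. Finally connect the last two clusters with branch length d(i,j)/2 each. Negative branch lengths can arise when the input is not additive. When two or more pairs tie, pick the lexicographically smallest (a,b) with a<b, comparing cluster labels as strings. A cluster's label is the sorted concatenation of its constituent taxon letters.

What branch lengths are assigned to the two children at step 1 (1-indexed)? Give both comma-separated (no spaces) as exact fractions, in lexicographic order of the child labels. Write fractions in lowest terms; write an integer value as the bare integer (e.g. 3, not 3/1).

15/8,25/8

step 1: merge (R,Y) at d=5, Q=-109; branch lengths R→15/8, Y→25/8; new cluster RY
  updated: d(E,RY)=25/2, d(J,RY)=33/2, d(K,RY)=15, d(RY,U)=11/2
step 2: merge (E,RY) at d=25/2, Q=-125/2; branch lengths E→77/12, RY→73/12; new cluster ERY
  updated: d(ERY,J)=7, d(ERY,K)=37/4, d(ERY,U)=5/2
step 3: merge (ERY,U) at d=5/2, Q=-85/4; branch lengths ERY→65/16, U→-25/16; new cluster ERUY
  updated: d(ERUY,J)=15/4, d(ERUY,K)=35/8
step 4: merge (ERUY,J) at d=15/4, Q=-113/8; branch lengths ERUY→17/16, J→43/16; new cluster EJRUY
  updated: d(EJRUY,K)=53/16
step 5: merge (EJRUY,K) at d=53/16; branch lengths EJRUY→53/32, K→53/32; new cluster EJKRUY
final tree: ((((E:77/12,(R:15/8,Y:25/8):73/12):65/16,U:-25/16):17/16,J:43/16):53/32,K:53/32)
total length: 433/16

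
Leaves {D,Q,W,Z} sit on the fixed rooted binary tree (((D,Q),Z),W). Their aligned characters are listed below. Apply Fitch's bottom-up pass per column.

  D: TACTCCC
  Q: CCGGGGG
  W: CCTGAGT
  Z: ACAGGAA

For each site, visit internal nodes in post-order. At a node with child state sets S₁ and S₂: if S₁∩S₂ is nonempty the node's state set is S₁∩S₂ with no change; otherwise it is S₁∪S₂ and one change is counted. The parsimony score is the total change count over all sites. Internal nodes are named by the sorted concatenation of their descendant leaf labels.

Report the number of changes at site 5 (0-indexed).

[col 0] DQ: children D:{T}, Q:{C} ∪→ {C,T}; cost 1
[col 0] DQZ: children DQ:{C,T}, Z:{A} ∪→ {A,C,T}; cost 1
[col 0] DQWZ: children DQZ:{A,C,T}, W:{C} ∩→ {C}; cost 0
[col 1] DQ: children D:{A}, Q:{C} ∪→ {A,C}; cost 1
[col 1] DQZ: children DQ:{A,C}, Z:{C} ∩→ {C}; cost 0
[col 1] DQWZ: children DQZ:{C}, W:{C} ∩→ {C}; cost 0
[col 2] DQ: children D:{C}, Q:{G} ∪→ {C,G}; cost 1
[col 2] DQZ: children DQ:{C,G}, Z:{A} ∪→ {A,C,G}; cost 1
[col 2] DQWZ: children DQZ:{A,C,G}, W:{T} ∪→ {A,C,G,T}; cost 1
[col 3] DQ: children D:{T}, Q:{G} ∪→ {G,T}; cost 1
[col 3] DQZ: children DQ:{G,T}, Z:{G} ∩→ {G}; cost 0
[col 3] DQWZ: children DQZ:{G}, W:{G} ∩→ {G}; cost 0
[col 4] DQ: children D:{C}, Q:{G} ∪→ {C,G}; cost 1
[col 4] DQZ: children DQ:{C,G}, Z:{G} ∩→ {G}; cost 0
[col 4] DQWZ: children DQZ:{G}, W:{A} ∪→ {A,G}; cost 1
[col 5] DQ: children D:{C}, Q:{G} ∪→ {C,G}; cost 1
[col 5] DQZ: children DQ:{C,G}, Z:{A} ∪→ {A,C,G}; cost 1
[col 5] DQWZ: children DQZ:{A,C,G}, W:{G} ∩→ {G}; cost 0
[col 6] DQ: children D:{C}, Q:{G} ∪→ {C,G}; cost 1
[col 6] DQZ: children DQ:{C,G}, Z:{A} ∪→ {A,C,G}; cost 1
[col 6] DQWZ: children DQZ:{A,C,G}, W:{T} ∪→ {A,C,G,T}; cost 1
per-site changes: [2, 1, 3, 1, 2, 2, 3]; total = 14

2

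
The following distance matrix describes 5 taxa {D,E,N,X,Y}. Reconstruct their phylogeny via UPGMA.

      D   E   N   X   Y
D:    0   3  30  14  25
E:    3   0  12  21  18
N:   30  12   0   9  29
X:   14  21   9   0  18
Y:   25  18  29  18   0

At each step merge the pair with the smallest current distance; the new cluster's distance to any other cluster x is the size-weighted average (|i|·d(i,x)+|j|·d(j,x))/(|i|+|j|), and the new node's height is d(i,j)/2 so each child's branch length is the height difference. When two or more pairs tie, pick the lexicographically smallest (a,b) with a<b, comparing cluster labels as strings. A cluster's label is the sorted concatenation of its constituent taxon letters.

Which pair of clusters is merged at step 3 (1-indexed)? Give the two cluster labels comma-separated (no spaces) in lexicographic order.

1. join D+E (d=3) ⇒ DE; edges |D|=3/2, |E|=3/2
  updated: d(DE,N)=21, d(DE,X)=35/2, d(DE,Y)=43/2
2. join N+X (d=9) ⇒ NX; edges |N|=9/2, |X|=9/2
  updated: d(DE,NX)=77/4, d(NX,Y)=47/2
3. join DE+NX (d=77/4) ⇒ DENX; edges |DE|=65/8, |NX|=41/8
  updated: d(DENX,Y)=45/2
4. join DENX+Y (d=45/2) ⇒ DENXY; edges |DENX|=13/8, |Y|=45/4
final tree: (((D:3/2,E:3/2):65/8,(N:9/2,X:9/2):41/8):13/8,Y:45/4)
total length: 305/8

DE,NX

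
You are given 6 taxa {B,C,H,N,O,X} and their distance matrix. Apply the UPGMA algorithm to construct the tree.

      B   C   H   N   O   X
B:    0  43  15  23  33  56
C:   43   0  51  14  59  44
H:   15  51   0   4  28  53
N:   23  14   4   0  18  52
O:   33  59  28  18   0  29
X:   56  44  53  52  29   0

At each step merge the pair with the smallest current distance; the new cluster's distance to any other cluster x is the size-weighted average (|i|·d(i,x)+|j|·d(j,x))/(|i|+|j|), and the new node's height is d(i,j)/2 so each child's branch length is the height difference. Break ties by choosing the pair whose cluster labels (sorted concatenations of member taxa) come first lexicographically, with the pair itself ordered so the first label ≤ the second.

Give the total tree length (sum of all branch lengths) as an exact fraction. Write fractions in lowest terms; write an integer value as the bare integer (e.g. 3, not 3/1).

1. join H+N (d=4) ⇒ HN; edges |H|=2, |N|=2
  updated: d(B,HN)=19, d(C,HN)=65/2, d(HN,O)=23, d(HN,X)=105/2
2. join B+HN (d=19) ⇒ BHN; edges |B|=19/2, |HN|=15/2
  updated: d(BHN,C)=36, d(BHN,O)=79/3, d(BHN,X)=161/3
3. join BHN+O (d=79/3) ⇒ BHNO; edges |BHN|=11/3, |O|=79/6
  updated: d(BHNO,C)=167/4, d(BHNO,X)=95/2
4. join BHNO+C (d=167/4) ⇒ BCHNO; edges |BHNO|=185/24, |C|=167/8
  updated: d(BCHNO,X)=234/5
5. join BCHNO+X (d=234/5) ⇒ BCHNOX; edges |BCHNO|=101/40, |X|=117/5
final tree: ((((B:19/2,(H:2,N:2):15/2):11/3,O:79/6):185/24,C:167/8):101/40,X:117/5)
total length: 11081/120

11081/120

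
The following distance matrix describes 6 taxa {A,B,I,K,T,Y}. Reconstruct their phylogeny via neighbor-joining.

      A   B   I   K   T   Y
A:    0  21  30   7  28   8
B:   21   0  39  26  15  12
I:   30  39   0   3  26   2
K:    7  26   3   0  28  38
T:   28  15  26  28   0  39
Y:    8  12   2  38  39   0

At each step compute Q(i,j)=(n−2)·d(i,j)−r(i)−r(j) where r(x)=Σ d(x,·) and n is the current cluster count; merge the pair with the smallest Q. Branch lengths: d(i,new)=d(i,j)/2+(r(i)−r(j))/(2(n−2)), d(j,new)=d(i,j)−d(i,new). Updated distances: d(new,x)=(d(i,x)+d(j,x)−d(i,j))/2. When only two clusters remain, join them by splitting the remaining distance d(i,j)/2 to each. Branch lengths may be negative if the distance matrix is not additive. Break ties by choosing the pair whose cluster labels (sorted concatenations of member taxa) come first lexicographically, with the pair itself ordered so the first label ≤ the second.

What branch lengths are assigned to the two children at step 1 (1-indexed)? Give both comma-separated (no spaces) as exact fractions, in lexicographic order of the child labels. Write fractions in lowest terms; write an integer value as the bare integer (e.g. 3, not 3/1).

1. join I+Y (d=2, Q=-191) ⇒ IY; edges |I|=9/8, |Y|=7/8
  updated: d(A,IY)=18, d(B,IY)=49/2, d(IY,K)=39/2, d(IY,T)=63/2
2. join B+T (d=15, Q=-144) ⇒ BT; edges |B|=29/6, |T|=61/6
  updated: d(A,BT)=17, d(BT,IY)=41/2, d(BT,K)=39/2
3. join A+K (d=7, Q=-74) ⇒ AK; edges |A|=5/2, |K|=9/2
  updated: d(AK,BT)=59/4, d(AK,IY)=61/4
4. join AK+BT (d=59/4, Q=-101/2) ⇒ ABKT; edges |AK|=19/4, |BT|=10
  updated: d(ABKT,IY)=21/2
5. join ABKT+IY (d=21/2) ⇒ ABIKTY; edges |ABKT|=21/4, |IY|=21/4
final tree: (((A:5/2,K:9/2):19/4,(B:29/6,T:61/6):10):21/4,(I:9/8,Y:7/8):21/4)
total length: 197/4

9/8,7/8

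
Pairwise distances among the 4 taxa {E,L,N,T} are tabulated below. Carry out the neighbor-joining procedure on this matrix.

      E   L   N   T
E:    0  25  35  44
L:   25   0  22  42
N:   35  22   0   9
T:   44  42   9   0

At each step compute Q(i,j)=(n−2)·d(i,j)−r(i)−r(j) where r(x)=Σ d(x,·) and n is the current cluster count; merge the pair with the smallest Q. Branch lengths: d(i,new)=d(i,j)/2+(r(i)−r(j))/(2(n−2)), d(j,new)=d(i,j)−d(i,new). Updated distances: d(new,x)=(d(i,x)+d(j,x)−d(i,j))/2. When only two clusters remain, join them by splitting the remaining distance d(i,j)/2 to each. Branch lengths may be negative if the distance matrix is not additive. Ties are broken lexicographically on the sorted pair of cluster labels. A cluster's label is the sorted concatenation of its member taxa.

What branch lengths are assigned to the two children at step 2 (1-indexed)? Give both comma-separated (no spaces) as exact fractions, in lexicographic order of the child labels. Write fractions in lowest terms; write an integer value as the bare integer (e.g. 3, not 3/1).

75/4,-11/4

iteration 1: select E,L (d=25, Q=-143); attach at lengths (65/4, 35/4); label the merged cluster EL
  updated: d(EL,N)=16, d(EL,T)=61/2
iteration 2: select EL,N (d=16, Q=-111/2); attach at lengths (75/4, -11/4); label the merged cluster ELN
  updated: d(ELN,T)=47/4
iteration 3: select ELN,T (d=47/4); attach at lengths (47/8, 47/8); label the merged cluster ELNT
final tree: (((E:65/4,L:35/4):75/4,N:-11/4):47/8,T:47/8)
total length: 211/4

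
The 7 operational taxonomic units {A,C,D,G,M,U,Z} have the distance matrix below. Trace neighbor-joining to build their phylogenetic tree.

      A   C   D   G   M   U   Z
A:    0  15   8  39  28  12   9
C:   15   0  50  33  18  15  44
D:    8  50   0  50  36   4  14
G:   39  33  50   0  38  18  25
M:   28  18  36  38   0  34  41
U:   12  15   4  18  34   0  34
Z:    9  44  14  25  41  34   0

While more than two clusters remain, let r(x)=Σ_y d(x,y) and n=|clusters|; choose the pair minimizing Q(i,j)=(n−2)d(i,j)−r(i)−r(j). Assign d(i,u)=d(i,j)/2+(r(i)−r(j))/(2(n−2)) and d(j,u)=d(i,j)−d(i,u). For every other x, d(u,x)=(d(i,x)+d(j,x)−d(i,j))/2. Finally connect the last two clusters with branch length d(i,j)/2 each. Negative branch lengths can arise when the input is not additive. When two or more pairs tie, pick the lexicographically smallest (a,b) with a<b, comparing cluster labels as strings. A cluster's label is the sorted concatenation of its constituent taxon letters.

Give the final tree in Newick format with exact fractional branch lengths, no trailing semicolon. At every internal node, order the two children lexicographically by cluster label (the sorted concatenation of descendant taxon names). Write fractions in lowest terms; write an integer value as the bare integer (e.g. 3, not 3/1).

(((A:1/8,Z:71/8):49/16,((C:7,M:11):209/24,G:427/24):107/16):119/32,(D:85/16,U:-21/16):119/32)

step 1: merge (C,M) at d=18, Q=-280; branch lengths C→7, M→11; new cluster CM
  updated: d(A,CM)=25/2, d(CM,D)=34, d(CM,G)=53/2, d(CM,U)=31/2, d(CM,Z)=67/2
step 2: merge (D,U) at d=4, Q=-355/2; branch lengths D→85/16, U→-21/16; new cluster DU
  updated: d(A,DU)=8, d(CM,DU)=91/4, d(DU,G)=32, d(DU,Z)=22
step 3: merge (CM,G) at d=53/2, Q=-553/4; branch lengths CM→209/24, G→427/24; new cluster CGM
  updated: d(A,CGM)=25/2, d(CGM,DU)=113/8, d(CGM,Z)=16
step 4: merge (A,Z) at d=9, Q=-117/2; branch lengths A→1/8, Z→71/8; new cluster AZ
  updated: d(AZ,CGM)=39/4, d(AZ,DU)=21/2
step 5: merge (AZ,CGM) at d=39/4, Q=-275/8; branch lengths AZ→49/16, CGM→107/16; new cluster ACGMZ
  updated: d(ACGMZ,DU)=119/16
step 6: merge (ACGMZ,DU) at d=119/16; branch lengths ACGMZ→119/32, DU→119/32; new cluster ACDGMUZ
final tree: (((A:1/8,Z:71/8):49/16,((C:7,M:11):209/24,G:427/24):107/16):119/32,(D:85/16,U:-21/16):119/32)
total length: 1195/16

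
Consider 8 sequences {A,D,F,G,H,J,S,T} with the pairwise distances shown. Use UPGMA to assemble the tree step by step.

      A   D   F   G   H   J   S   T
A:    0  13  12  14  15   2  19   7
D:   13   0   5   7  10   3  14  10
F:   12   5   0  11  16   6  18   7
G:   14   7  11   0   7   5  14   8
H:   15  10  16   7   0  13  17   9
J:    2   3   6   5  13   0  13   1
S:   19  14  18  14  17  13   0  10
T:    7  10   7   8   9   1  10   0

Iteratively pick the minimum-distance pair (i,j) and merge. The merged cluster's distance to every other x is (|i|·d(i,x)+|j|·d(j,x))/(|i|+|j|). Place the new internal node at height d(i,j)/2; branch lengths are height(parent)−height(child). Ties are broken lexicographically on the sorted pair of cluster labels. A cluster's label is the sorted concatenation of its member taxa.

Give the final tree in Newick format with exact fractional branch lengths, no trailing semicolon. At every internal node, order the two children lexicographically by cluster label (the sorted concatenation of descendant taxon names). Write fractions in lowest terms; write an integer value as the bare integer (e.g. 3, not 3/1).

((((A:9/4,(J:1/2,T:1/2):7/4):2,(D:5/2,F:5/2):7/4):23/20,(G:7/2,H:7/2):19/10):21/10,S:15/2)

step 1: merge (J,T) at d=1; branch lengths J→1/2, T→1/2; new cluster JT
  updated: d(A,JT)=9/2, d(D,JT)=13/2, d(F,JT)=13/2, d(G,JT)=13/2, d(H,JT)=11, d(JT,S)=23/2
step 2: merge (A,JT) at d=9/2; branch lengths A→9/4, JT→7/4; new cluster AJT
  updated: d(AJT,D)=26/3, d(AJT,F)=25/3, d(AJT,G)=9, d(AJT,H)=37/3, d(AJT,S)=14
step 3: merge (D,F) at d=5; branch lengths D→5/2, F→5/2; new cluster DF
  updated: d(AJT,DF)=17/2, d(DF,G)=9, d(DF,H)=13, d(DF,S)=16
step 4: merge (G,H) at d=7; branch lengths G→7/2, H→7/2; new cluster GH
  updated: d(AJT,GH)=32/3, d(DF,GH)=11, d(GH,S)=31/2
step 5: merge (AJT,DF) at d=17/2; branch lengths AJT→2, DF→7/4; new cluster ADFJT
  updated: d(ADFJT,GH)=54/5, d(ADFJT,S)=74/5
step 6: merge (ADFJT,GH) at d=54/5; branch lengths ADFJT→23/20, GH→19/10; new cluster ADFGHJT
  updated: d(ADFGHJT,S)=15
step 7: merge (ADFGHJT,S) at d=15; branch lengths ADFGHJT→21/10, S→15/2; new cluster ADFGHJST
final tree: ((((A:9/4,(J:1/2,T:1/2):7/4):2,(D:5/2,F:5/2):7/4):23/20,(G:7/2,H:7/2):19/10):21/10,S:15/2)
total length: 167/5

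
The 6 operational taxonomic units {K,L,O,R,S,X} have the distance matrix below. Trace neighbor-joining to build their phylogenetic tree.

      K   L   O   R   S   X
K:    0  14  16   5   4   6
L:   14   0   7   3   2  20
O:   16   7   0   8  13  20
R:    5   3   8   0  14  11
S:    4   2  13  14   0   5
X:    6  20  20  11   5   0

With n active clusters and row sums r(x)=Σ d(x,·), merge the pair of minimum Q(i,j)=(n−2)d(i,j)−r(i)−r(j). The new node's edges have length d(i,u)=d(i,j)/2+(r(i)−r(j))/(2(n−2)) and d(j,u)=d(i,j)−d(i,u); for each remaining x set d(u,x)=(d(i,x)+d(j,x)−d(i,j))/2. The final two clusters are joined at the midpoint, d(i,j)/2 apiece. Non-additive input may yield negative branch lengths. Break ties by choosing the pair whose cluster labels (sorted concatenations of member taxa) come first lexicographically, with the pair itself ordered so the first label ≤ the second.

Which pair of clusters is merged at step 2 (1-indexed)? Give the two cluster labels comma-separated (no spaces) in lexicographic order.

KX,S

1. join K+X (d=6, Q=-83) ⇒ KX; edges |K|=7/8, |X|=41/8
  updated: d(KX,L)=14, d(KX,O)=15, d(KX,R)=5, d(KX,S)=3/2
2. join KX+S (d=3/2, Q=-123/2) ⇒ KSX; edges |KX|=19/12, |S|=-1/12
  updated: d(KSX,L)=29/4, d(KSX,O)=53/4, d(KSX,R)=35/4
3. join KSX+L (d=29/4, Q=-32) ⇒ KLSX; edges |KSX|=53/8, |L|=5/8
  updated: d(KLSX,O)=13/2, d(KLSX,R)=9/4
4. join KLSX+O (d=13/2, Q=-67/4) ⇒ KLOSX; edges |KLSX|=3/8, |O|=49/8
  updated: d(KLOSX,R)=15/8
5. join KLOSX+R (d=15/8) ⇒ KLORSX; edges |KLOSX|=15/16, |R|=15/16
final tree: (((((K:7/8,X:41/8):19/12,S:-1/12):53/8,L:5/8):3/8,O:49/8):15/16,R:15/16)
total length: 185/8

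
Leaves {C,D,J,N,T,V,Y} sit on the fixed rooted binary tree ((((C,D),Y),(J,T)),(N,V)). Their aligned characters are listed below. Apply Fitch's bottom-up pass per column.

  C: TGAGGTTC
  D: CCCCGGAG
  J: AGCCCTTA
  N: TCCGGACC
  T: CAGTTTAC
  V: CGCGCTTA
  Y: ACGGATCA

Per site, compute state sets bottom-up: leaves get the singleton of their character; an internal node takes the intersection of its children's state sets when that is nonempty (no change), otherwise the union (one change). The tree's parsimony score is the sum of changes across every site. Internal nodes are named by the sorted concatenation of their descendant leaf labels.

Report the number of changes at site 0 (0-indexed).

4

[col 0] CD: children C:{T}, D:{C} ∪→ {C,T}; cost 1
[col 0] CDY: children CD:{C,T}, Y:{A} ∪→ {A,C,T}; cost 1
[col 0] JT: children J:{A}, T:{C} ∪→ {A,C}; cost 1
[col 0] CDJTY: children CDY:{A,C,T}, JT:{A,C} ∩→ {A,C}; cost 0
[col 0] NV: children N:{T}, V:{C} ∪→ {C,T}; cost 1
[col 0] CDJNTVY: children CDJTY:{A,C}, NV:{C,T} ∩→ {C}; cost 0
[col 1] CD: children C:{G}, D:{C} ∪→ {C,G}; cost 1
[col 1] CDY: children CD:{C,G}, Y:{C} ∩→ {C}; cost 0
[col 1] JT: children J:{G}, T:{A} ∪→ {A,G}; cost 1
[col 1] CDJTY: children CDY:{C}, JT:{A,G} ∪→ {A,C,G}; cost 1
[col 1] NV: children N:{C}, V:{G} ∪→ {C,G}; cost 1
[col 1] CDJNTVY: children CDJTY:{A,C,G}, NV:{C,G} ∩→ {C,G}; cost 0
[col 2] CD: children C:{A}, D:{C} ∪→ {A,C}; cost 1
[col 2] CDY: children CD:{A,C}, Y:{G} ∪→ {A,C,G}; cost 1
[col 2] JT: children J:{C}, T:{G} ∪→ {C,G}; cost 1
[col 2] CDJTY: children CDY:{A,C,G}, JT:{C,G} ∩→ {C,G}; cost 0
[col 2] NV: children N:{C}, V:{C} ∩→ {C}; cost 0
[col 2] CDJNTVY: children CDJTY:{C,G}, NV:{C} ∩→ {C}; cost 0
[col 3] CD: children C:{G}, D:{C} ∪→ {C,G}; cost 1
[col 3] CDY: children CD:{C,G}, Y:{G} ∩→ {G}; cost 0
[col 3] JT: children J:{C}, T:{T} ∪→ {C,T}; cost 1
[col 3] CDJTY: children CDY:{G}, JT:{C,T} ∪→ {C,G,T}; cost 1
[col 3] NV: children N:{G}, V:{G} ∩→ {G}; cost 0
[col 3] CDJNTVY: children CDJTY:{C,G,T}, NV:{G} ∩→ {G}; cost 0
[col 4] CD: children C:{G}, D:{G} ∩→ {G}; cost 0
[col 4] CDY: children CD:{G}, Y:{A} ∪→ {A,G}; cost 1
[col 4] JT: children J:{C}, T:{T} ∪→ {C,T}; cost 1
[col 4] CDJTY: children CDY:{A,G}, JT:{C,T} ∪→ {A,C,G,T}; cost 1
[col 4] NV: children N:{G}, V:{C} ∪→ {C,G}; cost 1
[col 4] CDJNTVY: children CDJTY:{A,C,G,T}, NV:{C,G} ∩→ {C,G}; cost 0
[col 5] CD: children C:{T}, D:{G} ∪→ {G,T}; cost 1
[col 5] CDY: children CD:{G,T}, Y:{T} ∩→ {T}; cost 0
[col 5] JT: children J:{T}, T:{T} ∩→ {T}; cost 0
[col 5] CDJTY: children CDY:{T}, JT:{T} ∩→ {T}; cost 0
[col 5] NV: children N:{A}, V:{T} ∪→ {A,T}; cost 1
[col 5] CDJNTVY: children CDJTY:{T}, NV:{A,T} ∩→ {T}; cost 0
[col 6] CD: children C:{T}, D:{A} ∪→ {A,T}; cost 1
[col 6] CDY: children CD:{A,T}, Y:{C} ∪→ {A,C,T}; cost 1
[col 6] JT: children J:{T}, T:{A} ∪→ {A,T}; cost 1
[col 6] CDJTY: children CDY:{A,C,T}, JT:{A,T} ∩→ {A,T}; cost 0
[col 6] NV: children N:{C}, V:{T} ∪→ {C,T}; cost 1
[col 6] CDJNTVY: children CDJTY:{A,T}, NV:{C,T} ∩→ {T}; cost 0
[col 7] CD: children C:{C}, D:{G} ∪→ {C,G}; cost 1
[col 7] CDY: children CD:{C,G}, Y:{A} ∪→ {A,C,G}; cost 1
[col 7] JT: children J:{A}, T:{C} ∪→ {A,C}; cost 1
[col 7] CDJTY: children CDY:{A,C,G}, JT:{A,C} ∩→ {A,C}; cost 0
[col 7] NV: children N:{C}, V:{A} ∪→ {A,C}; cost 1
[col 7] CDJNTVY: children CDJTY:{A,C}, NV:{A,C} ∩→ {A,C}; cost 0
per-site changes: [4, 4, 3, 3, 4, 2, 4, 4]; total = 28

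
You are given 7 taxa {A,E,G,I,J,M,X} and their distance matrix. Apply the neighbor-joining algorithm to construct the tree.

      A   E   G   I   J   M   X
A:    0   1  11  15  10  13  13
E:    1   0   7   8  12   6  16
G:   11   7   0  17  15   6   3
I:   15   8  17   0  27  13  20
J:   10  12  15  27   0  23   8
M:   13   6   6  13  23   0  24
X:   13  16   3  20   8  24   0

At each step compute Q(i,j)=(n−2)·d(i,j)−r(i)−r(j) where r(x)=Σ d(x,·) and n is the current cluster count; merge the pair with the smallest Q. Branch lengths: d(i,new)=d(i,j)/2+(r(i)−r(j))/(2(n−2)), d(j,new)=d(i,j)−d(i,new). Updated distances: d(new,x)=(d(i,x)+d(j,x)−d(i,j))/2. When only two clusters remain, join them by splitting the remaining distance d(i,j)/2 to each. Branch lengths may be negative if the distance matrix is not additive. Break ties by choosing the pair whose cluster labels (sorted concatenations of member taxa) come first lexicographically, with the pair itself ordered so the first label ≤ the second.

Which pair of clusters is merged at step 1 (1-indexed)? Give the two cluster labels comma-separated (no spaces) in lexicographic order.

J,X

1. join J+X (d=8, Q=-139) ⇒ JX; edges |J|=51/10, |X|=29/10
  updated: d(A,JX)=15/2, d(E,JX)=10, d(G,JX)=5, d(I,JX)=39/2, d(JX,M)=39/2
2. join G+JX (d=5, Q=-175/2) ⇒ GJX; edges |G|=9/16, |JX|=71/16
  updated: d(A,GJX)=27/4, d(E,GJX)=6, d(GJX,I)=63/4, d(GJX,M)=41/4
3. join I+M (d=13, Q=-55) ⇒ IM; edges |I|=97/12, |M|=59/12
  updated: d(A,IM)=15/2, d(E,IM)=1/2, d(GJX,IM)=13/2
4. join A+GJX (d=27/4, Q=-21) ⇒ AGJX; edges |A|=19/8, |GJX|=35/8
  updated: d(AGJX,E)=1/8, d(AGJX,IM)=29/8
5. join AGJX+E (d=1/8, Q=-17/4) ⇒ AEGJX; edges |AGJX|=13/8, |E|=-3/2
  updated: d(AEGJX,IM)=2
6. join AEGJX+IM (d=2) ⇒ AEGIJMX; edges |AEGJX|=1, |IM|=1
final tree: (((A:19/8,(G:9/16,(J:51/10,X:29/10):71/16):35/8):13/8,E:-3/2):1,(I:97/12,M:59/12):1)
total length: 279/8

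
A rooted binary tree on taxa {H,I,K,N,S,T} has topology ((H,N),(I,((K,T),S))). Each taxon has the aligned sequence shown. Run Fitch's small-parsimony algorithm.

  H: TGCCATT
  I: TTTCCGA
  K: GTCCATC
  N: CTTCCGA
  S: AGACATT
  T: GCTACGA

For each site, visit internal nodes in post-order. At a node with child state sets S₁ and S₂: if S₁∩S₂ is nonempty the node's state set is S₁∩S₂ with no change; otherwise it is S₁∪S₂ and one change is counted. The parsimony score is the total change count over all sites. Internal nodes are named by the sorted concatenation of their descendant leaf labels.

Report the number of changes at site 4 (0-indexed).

site 0, node HN: H={T} ∪ N={C} → {C,T} (+1)
site 0, node KT: K={G} ∩ T={G} → {G} (+0)
site 0, node KST: KT={G} ∪ S={A} → {A,G} (+1)
site 0, node IKST: I={T} ∪ KST={A,G} → {A,G,T} (+1)
site 0, node HIKNST: HN={C,T} ∩ IKST={A,G,T} → {T} (+0)
site 1, node HN: H={G} ∪ N={T} → {G,T} (+1)
site 1, node KT: K={T} ∪ T={C} → {C,T} (+1)
site 1, node KST: KT={C,T} ∪ S={G} → {C,G,T} (+1)
site 1, node IKST: I={T} ∩ KST={C,G,T} → {T} (+0)
site 1, node HIKNST: HN={G,T} ∩ IKST={T} → {T} (+0)
site 2, node HN: H={C} ∪ N={T} → {C,T} (+1)
site 2, node KT: K={C} ∪ T={T} → {C,T} (+1)
site 2, node KST: KT={C,T} ∪ S={A} → {A,C,T} (+1)
site 2, node IKST: I={T} ∩ KST={A,C,T} → {T} (+0)
site 2, node HIKNST: HN={C,T} ∩ IKST={T} → {T} (+0)
site 3, node HN: H={C} ∩ N={C} → {C} (+0)
site 3, node KT: K={C} ∪ T={A} → {A,C} (+1)
site 3, node KST: KT={A,C} ∩ S={C} → {C} (+0)
site 3, node IKST: I={C} ∩ KST={C} → {C} (+0)
site 3, node HIKNST: HN={C} ∩ IKST={C} → {C} (+0)
site 4, node HN: H={A} ∪ N={C} → {A,C} (+1)
site 4, node KT: K={A} ∪ T={C} → {A,C} (+1)
site 4, node KST: KT={A,C} ∩ S={A} → {A} (+0)
site 4, node IKST: I={C} ∪ KST={A} → {A,C} (+1)
site 4, node HIKNST: HN={A,C} ∩ IKST={A,C} → {A,C} (+0)
site 5, node HN: H={T} ∪ N={G} → {G,T} (+1)
site 5, node KT: K={T} ∪ T={G} → {G,T} (+1)
site 5, node KST: KT={G,T} ∩ S={T} → {T} (+0)
site 5, node IKST: I={G} ∪ KST={T} → {G,T} (+1)
site 5, node HIKNST: HN={G,T} ∩ IKST={G,T} → {G,T} (+0)
site 6, node HN: H={T} ∪ N={A} → {A,T} (+1)
site 6, node KT: K={C} ∪ T={A} → {A,C} (+1)
site 6, node KST: KT={A,C} ∪ S={T} → {A,C,T} (+1)
site 6, node IKST: I={A} ∩ KST={A,C,T} → {A} (+0)
site 6, node HIKNST: HN={A,T} ∩ IKST={A} → {A} (+0)
per-site changes: [3, 3, 3, 1, 3, 3, 3]; total = 19

3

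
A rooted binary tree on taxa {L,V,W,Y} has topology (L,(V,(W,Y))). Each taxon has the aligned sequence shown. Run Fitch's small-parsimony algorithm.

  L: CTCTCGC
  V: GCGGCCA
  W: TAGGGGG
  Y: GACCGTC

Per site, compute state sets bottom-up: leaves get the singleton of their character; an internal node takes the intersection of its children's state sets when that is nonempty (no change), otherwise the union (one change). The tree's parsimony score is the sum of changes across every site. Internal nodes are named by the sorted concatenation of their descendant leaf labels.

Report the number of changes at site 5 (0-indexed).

2

WY@0: {T} ∪ {G} = {G,T} (union, +1)
VWY@0: {G} ∩ {G,T} = {G} (intersection, +0)
LVWY@0: {C} ∪ {G} = {C,G} (union, +1)
WY@1: {A} ∩ {A} = {A} (intersection, +0)
VWY@1: {C} ∪ {A} = {A,C} (union, +1)
LVWY@1: {T} ∪ {A,C} = {A,C,T} (union, +1)
WY@2: {G} ∪ {C} = {C,G} (union, +1)
VWY@2: {G} ∩ {C,G} = {G} (intersection, +0)
LVWY@2: {C} ∪ {G} = {C,G} (union, +1)
WY@3: {G} ∪ {C} = {C,G} (union, +1)
VWY@3: {G} ∩ {C,G} = {G} (intersection, +0)
LVWY@3: {T} ∪ {G} = {G,T} (union, +1)
WY@4: {G} ∩ {G} = {G} (intersection, +0)
VWY@4: {C} ∪ {G} = {C,G} (union, +1)
LVWY@4: {C} ∩ {C,G} = {C} (intersection, +0)
WY@5: {G} ∪ {T} = {G,T} (union, +1)
VWY@5: {C} ∪ {G,T} = {C,G,T} (union, +1)
LVWY@5: {G} ∩ {C,G,T} = {G} (intersection, +0)
WY@6: {G} ∪ {C} = {C,G} (union, +1)
VWY@6: {A} ∪ {C,G} = {A,C,G} (union, +1)
LVWY@6: {C} ∩ {A,C,G} = {C} (intersection, +0)
per-site changes: [2, 2, 2, 2, 1, 2, 2]; total = 13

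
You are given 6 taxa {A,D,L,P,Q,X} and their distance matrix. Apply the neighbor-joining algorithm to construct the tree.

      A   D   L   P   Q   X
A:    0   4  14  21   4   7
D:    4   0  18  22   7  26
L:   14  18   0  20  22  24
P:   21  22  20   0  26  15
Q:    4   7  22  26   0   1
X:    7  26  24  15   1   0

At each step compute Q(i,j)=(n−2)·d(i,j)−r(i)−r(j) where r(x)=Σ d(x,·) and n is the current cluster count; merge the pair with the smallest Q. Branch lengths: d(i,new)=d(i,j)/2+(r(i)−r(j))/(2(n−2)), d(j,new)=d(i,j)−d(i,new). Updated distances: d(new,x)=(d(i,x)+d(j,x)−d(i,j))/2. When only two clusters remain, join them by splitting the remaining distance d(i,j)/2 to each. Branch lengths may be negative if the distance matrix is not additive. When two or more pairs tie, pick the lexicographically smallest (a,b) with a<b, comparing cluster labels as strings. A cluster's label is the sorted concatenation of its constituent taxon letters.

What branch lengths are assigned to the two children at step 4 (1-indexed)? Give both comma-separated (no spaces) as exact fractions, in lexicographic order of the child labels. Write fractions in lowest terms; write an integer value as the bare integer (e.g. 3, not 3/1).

35/16,85/16

iteration 1: select Q,X (d=1, Q=-129); attach at lengths (-9/8, 17/8); label the merged cluster QX
  updated: d(A,QX)=5, d(D,QX)=16, d(L,QX)=45/2, d(P,QX)=20
iteration 2: select L,P (d=20, Q=-195/2); attach at lengths (103/12, 137/12); label the merged cluster LP
  updated: d(A,LP)=15/2, d(D,LP)=10, d(LP,QX)=45/4
iteration 3: select A,QX (d=5, Q=-155/4); attach at lengths (-23/16, 103/16); label the merged cluster AQX
  updated: d(AQX,D)=15/2, d(AQX,LP)=55/8
iteration 4: select AQX,D (d=15/2, Q=-195/8); attach at lengths (35/16, 85/16); label the merged cluster ADQX
  updated: d(ADQX,LP)=75/16
iteration 5: select ADQX,LP (d=75/16); attach at lengths (75/32, 75/32); label the merged cluster ADLPQX
final tree: (((A:-23/16,(Q:-9/8,X:17/8):103/16):35/16,D:85/16):75/32,(L:103/12,P:137/12):75/32)
total length: 611/16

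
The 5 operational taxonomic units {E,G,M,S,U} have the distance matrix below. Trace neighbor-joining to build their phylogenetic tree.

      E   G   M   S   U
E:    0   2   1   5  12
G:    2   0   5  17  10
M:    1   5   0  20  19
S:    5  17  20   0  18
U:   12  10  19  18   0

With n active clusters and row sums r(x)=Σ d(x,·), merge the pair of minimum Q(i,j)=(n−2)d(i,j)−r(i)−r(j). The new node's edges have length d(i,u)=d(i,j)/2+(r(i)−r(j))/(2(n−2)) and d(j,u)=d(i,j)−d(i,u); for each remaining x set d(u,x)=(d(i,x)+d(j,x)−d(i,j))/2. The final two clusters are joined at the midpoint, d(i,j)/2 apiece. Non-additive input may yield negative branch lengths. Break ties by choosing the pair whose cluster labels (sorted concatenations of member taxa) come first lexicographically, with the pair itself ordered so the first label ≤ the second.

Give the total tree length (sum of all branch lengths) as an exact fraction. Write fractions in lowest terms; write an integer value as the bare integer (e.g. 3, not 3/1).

1. join E+S (d=5, Q=-65) ⇒ ES; edges |E|=-25/6, |S|=55/6
  updated: d(ES,G)=7, d(ES,M)=8, d(ES,U)=25/2
2. join ES+U (d=25/2, Q=-44) ⇒ ESU; edges |ES|=11/4, |U|=39/4
  updated: d(ESU,G)=9/4, d(ESU,M)=29/4
3. join ESU+G (d=9/4, Q=-29/2) ⇒ EGSU; edges |ESU|=9/4, |G|=0
  updated: d(EGSU,M)=5
4. join EGSU+M (d=5) ⇒ EGMSU; edges |EGSU|=5/2, |M|=5/2
final tree: ((((E:-25/6,S:55/6):11/4,U:39/4):9/4,G:0):5/2,M:5/2)
total length: 99/4

99/4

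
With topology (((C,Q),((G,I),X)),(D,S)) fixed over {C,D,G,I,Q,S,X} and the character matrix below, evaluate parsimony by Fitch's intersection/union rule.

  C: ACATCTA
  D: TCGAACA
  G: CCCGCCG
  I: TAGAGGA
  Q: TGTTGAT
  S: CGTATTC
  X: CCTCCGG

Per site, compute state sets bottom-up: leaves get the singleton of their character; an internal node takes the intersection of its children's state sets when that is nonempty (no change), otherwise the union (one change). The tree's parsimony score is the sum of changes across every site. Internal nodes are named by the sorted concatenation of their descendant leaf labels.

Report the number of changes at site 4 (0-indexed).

CQ@0: {A} ∪ {T} = {A,T} (union, +1)
GI@0: {C} ∪ {T} = {C,T} (union, +1)
GIX@0: {C,T} ∩ {C} = {C} (intersection, +0)
CGIQX@0: {A,T} ∪ {C} = {A,C,T} (union, +1)
DS@0: {T} ∪ {C} = {C,T} (union, +1)
CDGIQSX@0: {A,C,T} ∩ {C,T} = {C,T} (intersection, +0)
CQ@1: {C} ∪ {G} = {C,G} (union, +1)
GI@1: {C} ∪ {A} = {A,C} (union, +1)
GIX@1: {A,C} ∩ {C} = {C} (intersection, +0)
CGIQX@1: {C,G} ∩ {C} = {C} (intersection, +0)
DS@1: {C} ∪ {G} = {C,G} (union, +1)
CDGIQSX@1: {C} ∩ {C,G} = {C} (intersection, +0)
CQ@2: {A} ∪ {T} = {A,T} (union, +1)
GI@2: {C} ∪ {G} = {C,G} (union, +1)
GIX@2: {C,G} ∪ {T} = {C,G,T} (union, +1)
CGIQX@2: {A,T} ∩ {C,G,T} = {T} (intersection, +0)
DS@2: {G} ∪ {T} = {G,T} (union, +1)
CDGIQSX@2: {T} ∩ {G,T} = {T} (intersection, +0)
CQ@3: {T} ∩ {T} = {T} (intersection, +0)
GI@3: {G} ∪ {A} = {A,G} (union, +1)
GIX@3: {A,G} ∪ {C} = {A,C,G} (union, +1)
CGIQX@3: {T} ∪ {A,C,G} = {A,C,G,T} (union, +1)
DS@3: {A} ∩ {A} = {A} (intersection, +0)
CDGIQSX@3: {A,C,G,T} ∩ {A} = {A} (intersection, +0)
CQ@4: {C} ∪ {G} = {C,G} (union, +1)
GI@4: {C} ∪ {G} = {C,G} (union, +1)
GIX@4: {C,G} ∩ {C} = {C} (intersection, +0)
CGIQX@4: {C,G} ∩ {C} = {C} (intersection, +0)
DS@4: {A} ∪ {T} = {A,T} (union, +1)
CDGIQSX@4: {C} ∪ {A,T} = {A,C,T} (union, +1)
CQ@5: {T} ∪ {A} = {A,T} (union, +1)
GI@5: {C} ∪ {G} = {C,G} (union, +1)
GIX@5: {C,G} ∩ {G} = {G} (intersection, +0)
CGIQX@5: {A,T} ∪ {G} = {A,G,T} (union, +1)
DS@5: {C} ∪ {T} = {C,T} (union, +1)
CDGIQSX@5: {A,G,T} ∩ {C,T} = {T} (intersection, +0)
CQ@6: {A} ∪ {T} = {A,T} (union, +1)
GI@6: {G} ∪ {A} = {A,G} (union, +1)
GIX@6: {A,G} ∩ {G} = {G} (intersection, +0)
CGIQX@6: {A,T} ∪ {G} = {A,G,T} (union, +1)
DS@6: {A} ∪ {C} = {A,C} (union, +1)
CDGIQSX@6: {A,G,T} ∩ {A,C} = {A} (intersection, +0)
per-site changes: [4, 3, 4, 3, 4, 4, 4]; total = 26

4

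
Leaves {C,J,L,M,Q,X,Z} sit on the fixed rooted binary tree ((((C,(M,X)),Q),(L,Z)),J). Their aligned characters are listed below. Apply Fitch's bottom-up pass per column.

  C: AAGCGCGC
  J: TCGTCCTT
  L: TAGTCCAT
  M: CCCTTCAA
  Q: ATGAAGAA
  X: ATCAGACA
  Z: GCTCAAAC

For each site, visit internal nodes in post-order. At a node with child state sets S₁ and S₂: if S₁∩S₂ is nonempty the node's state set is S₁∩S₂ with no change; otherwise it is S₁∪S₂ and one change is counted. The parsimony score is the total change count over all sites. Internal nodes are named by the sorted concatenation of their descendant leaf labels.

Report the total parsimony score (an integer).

site 0, node MX: M={C} ∪ X={A} → {A,C} (+1)
site 0, node CMX: C={A} ∩ MX={A,C} → {A} (+0)
site 0, node CMQX: CMX={A} ∩ Q={A} → {A} (+0)
site 0, node LZ: L={T} ∪ Z={G} → {G,T} (+1)
site 0, node CLMQXZ: CMQX={A} ∪ LZ={G,T} → {A,G,T} (+1)
site 0, node CJLMQXZ: CLMQXZ={A,G,T} ∩ J={T} → {T} (+0)
site 1, node MX: M={C} ∪ X={T} → {C,T} (+1)
site 1, node CMX: C={A} ∪ MX={C,T} → {A,C,T} (+1)
site 1, node CMQX: CMX={A,C,T} ∩ Q={T} → {T} (+0)
site 1, node LZ: L={A} ∪ Z={C} → {A,C} (+1)
site 1, node CLMQXZ: CMQX={T} ∪ LZ={A,C} → {A,C,T} (+1)
site 1, node CJLMQXZ: CLMQXZ={A,C,T} ∩ J={C} → {C} (+0)
site 2, node MX: M={C} ∩ X={C} → {C} (+0)
site 2, node CMX: C={G} ∪ MX={C} → {C,G} (+1)
site 2, node CMQX: CMX={C,G} ∩ Q={G} → {G} (+0)
site 2, node LZ: L={G} ∪ Z={T} → {G,T} (+1)
site 2, node CLMQXZ: CMQX={G} ∩ LZ={G,T} → {G} (+0)
site 2, node CJLMQXZ: CLMQXZ={G} ∩ J={G} → {G} (+0)
site 3, node MX: M={T} ∪ X={A} → {A,T} (+1)
site 3, node CMX: C={C} ∪ MX={A,T} → {A,C,T} (+1)
site 3, node CMQX: CMX={A,C,T} ∩ Q={A} → {A} (+0)
site 3, node LZ: L={T} ∪ Z={C} → {C,T} (+1)
site 3, node CLMQXZ: CMQX={A} ∪ LZ={C,T} → {A,C,T} (+1)
site 3, node CJLMQXZ: CLMQXZ={A,C,T} ∩ J={T} → {T} (+0)
site 4, node MX: M={T} ∪ X={G} → {G,T} (+1)
site 4, node CMX: C={G} ∩ MX={G,T} → {G} (+0)
site 4, node CMQX: CMX={G} ∪ Q={A} → {A,G} (+1)
site 4, node LZ: L={C} ∪ Z={A} → {A,C} (+1)
site 4, node CLMQXZ: CMQX={A,G} ∩ LZ={A,C} → {A} (+0)
site 4, node CJLMQXZ: CLMQXZ={A} ∪ J={C} → {A,C} (+1)
site 5, node MX: M={C} ∪ X={A} → {A,C} (+1)
site 5, node CMX: C={C} ∩ MX={A,C} → {C} (+0)
site 5, node CMQX: CMX={C} ∪ Q={G} → {C,G} (+1)
site 5, node LZ: L={C} ∪ Z={A} → {A,C} (+1)
site 5, node CLMQXZ: CMQX={C,G} ∩ LZ={A,C} → {C} (+0)
site 5, node CJLMQXZ: CLMQXZ={C} ∩ J={C} → {C} (+0)
site 6, node MX: M={A} ∪ X={C} → {A,C} (+1)
site 6, node CMX: C={G} ∪ MX={A,C} → {A,C,G} (+1)
site 6, node CMQX: CMX={A,C,G} ∩ Q={A} → {A} (+0)
site 6, node LZ: L={A} ∩ Z={A} → {A} (+0)
site 6, node CLMQXZ: CMQX={A} ∩ LZ={A} → {A} (+0)
site 6, node CJLMQXZ: CLMQXZ={A} ∪ J={T} → {A,T} (+1)
site 7, node MX: M={A} ∩ X={A} → {A} (+0)
site 7, node CMX: C={C} ∪ MX={A} → {A,C} (+1)
site 7, node CMQX: CMX={A,C} ∩ Q={A} → {A} (+0)
site 7, node LZ: L={T} ∪ Z={C} → {C,T} (+1)
site 7, node CLMQXZ: CMQX={A} ∪ LZ={C,T} → {A,C,T} (+1)
site 7, node CJLMQXZ: CLMQXZ={A,C,T} ∩ J={T} → {T} (+0)
per-site changes: [3, 4, 2, 4, 4, 3, 3, 3]; total = 26

26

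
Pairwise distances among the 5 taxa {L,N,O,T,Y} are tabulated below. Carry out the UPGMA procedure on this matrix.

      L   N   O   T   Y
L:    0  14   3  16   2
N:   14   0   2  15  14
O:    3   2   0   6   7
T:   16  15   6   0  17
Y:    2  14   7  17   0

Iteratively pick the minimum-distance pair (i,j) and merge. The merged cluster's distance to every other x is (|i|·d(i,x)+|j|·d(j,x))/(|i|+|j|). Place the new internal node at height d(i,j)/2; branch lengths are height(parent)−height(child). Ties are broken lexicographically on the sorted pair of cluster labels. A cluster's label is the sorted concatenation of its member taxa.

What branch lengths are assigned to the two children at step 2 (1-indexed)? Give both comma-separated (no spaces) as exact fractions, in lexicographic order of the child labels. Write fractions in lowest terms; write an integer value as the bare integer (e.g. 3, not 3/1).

1,1

1. join L+Y (d=2) ⇒ LY; edges |L|=1, |Y|=1
  updated: d(LY,N)=14, d(LY,O)=5, d(LY,T)=33/2
2. join N+O (d=2) ⇒ NO; edges |N|=1, |O|=1
  updated: d(LY,NO)=19/2, d(NO,T)=21/2
3. join LY+NO (d=19/2) ⇒ LNOY; edges |LY|=15/4, |NO|=15/4
  updated: d(LNOY,T)=27/2
4. join LNOY+T (d=27/2) ⇒ LNOTY; edges |LNOY|=2, |T|=27/4
final tree: (((L:1,Y:1):15/4,(N:1,O:1):15/4):2,T:27/4)
total length: 81/4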